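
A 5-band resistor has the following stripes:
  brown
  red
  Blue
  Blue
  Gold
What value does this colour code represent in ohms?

126000000 Ω

Brown → 1 (first significant figure)
Red → 2 (second significant figure)
Blue → 6 (third significant figure)
Blue → ×10^6 multiplier
126 × 1000000 = 126000000 Ω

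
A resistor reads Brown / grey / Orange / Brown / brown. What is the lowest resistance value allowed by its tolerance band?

1811.7 Ω

Brown → 1 (first significant figure)
Grey → 8 (second significant figure)
Orange → 3 (third significant figure)
Brown → ×10 multiplier
Brown → ±1% tolerance
183 × 10 = 1830 Ω
Lowest = 1830 × (1 − 1/100) = 1811.7 Ω.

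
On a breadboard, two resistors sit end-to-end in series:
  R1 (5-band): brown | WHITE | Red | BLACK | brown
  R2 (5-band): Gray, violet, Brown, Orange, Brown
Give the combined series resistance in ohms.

871192 Ω

R1: brown, white, red → 192; black ×1 → 192 Ω.
R2: grey, violet, brown → 871; orange ×10^3 → 871000 Ω.
Series: 192 + 871000 = 871192 Ω.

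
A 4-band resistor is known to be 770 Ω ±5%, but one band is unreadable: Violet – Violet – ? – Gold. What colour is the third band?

brown

770 Ω = 77 × 10^1.
The third band is the multiplier, 10^1, which is brown.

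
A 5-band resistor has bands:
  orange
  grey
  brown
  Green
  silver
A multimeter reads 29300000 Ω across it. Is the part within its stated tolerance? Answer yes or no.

no

Orange → 3 (first significant figure)
Grey → 8 (second significant figure)
Brown → 1 (third significant figure)
Green → ×10^5 multiplier
Silver → ±10% tolerance
381 × 100000 = 38100000 Ω
Allowed range: 34290000 Ω to 41910000 Ω.
29300000 Ω lies outside that range.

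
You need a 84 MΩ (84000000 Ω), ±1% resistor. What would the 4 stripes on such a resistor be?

84000000 Ω = 84 × 10^6.
8 → grey
4 → yellow
Multiplier 10^6 → blue.
±1% tolerance → brown.

grey, yellow, blue, brown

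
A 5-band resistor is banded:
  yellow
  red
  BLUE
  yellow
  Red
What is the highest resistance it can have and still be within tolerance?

4345200 Ω

Yellow → 4 (first significant figure)
Red → 2 (second significant figure)
Blue → 6 (third significant figure)
Yellow → ×10^4 multiplier
Red → ±2% tolerance
426 × 10000 = 4260000 Ω
Highest = 4260000 × (1 + 2/100) = 4345200 Ω.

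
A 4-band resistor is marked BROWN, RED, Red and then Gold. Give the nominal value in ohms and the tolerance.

Brown → 1 (first significant figure)
Red → 2 (second significant figure)
Red → ×10^2 multiplier
Gold → ±5% tolerance
12 × 100 = 1200 Ω

1200 Ω ±5%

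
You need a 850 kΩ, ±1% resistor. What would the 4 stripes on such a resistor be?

850000 Ω = 85 × 10^4.
8 → grey
5 → green
Multiplier 10^4 → yellow.
±1% tolerance → brown.

grey, green, yellow, brown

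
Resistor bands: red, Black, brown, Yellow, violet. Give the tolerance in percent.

±0.1%

The last band, violet, is the tolerance band.
Violet corresponds to ±0.1%.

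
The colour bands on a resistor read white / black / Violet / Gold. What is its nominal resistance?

900000000 Ω

White → 9 (first significant figure)
Black → 0 (second significant figure)
Violet → ×10^7 multiplier
90 × 10000000 = 900000000 Ω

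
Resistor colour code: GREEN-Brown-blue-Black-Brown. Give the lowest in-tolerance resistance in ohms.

Green → 5 (first significant figure)
Brown → 1 (second significant figure)
Blue → 6 (third significant figure)
Black → ×1 multiplier
Brown → ±1% tolerance
516 × 1 = 516 Ω
Lowest = 516 × (1 − 1/100) = 510.84 Ω.

510.84 Ω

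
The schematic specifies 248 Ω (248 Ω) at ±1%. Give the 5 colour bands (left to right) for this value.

red, yellow, grey, black, brown

248 Ω = 248 × 10^0.
2 → red
4 → yellow
8 → grey
Multiplier 10^0 → black.
±1% tolerance → brown.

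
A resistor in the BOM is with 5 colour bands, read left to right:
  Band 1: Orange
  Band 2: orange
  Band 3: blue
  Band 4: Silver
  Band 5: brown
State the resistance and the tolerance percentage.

3.36 Ω ±1%

Orange → 3 (first significant figure)
Orange → 3 (second significant figure)
Blue → 6 (third significant figure)
Silver → ×0.01 multiplier
Brown → ±1% tolerance
336 × 0.01 = 3.36 Ω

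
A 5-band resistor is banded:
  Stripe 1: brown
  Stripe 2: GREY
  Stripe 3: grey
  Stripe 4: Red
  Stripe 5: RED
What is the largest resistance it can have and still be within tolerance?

19176 Ω

Brown → 1 (first significant figure)
Grey → 8 (second significant figure)
Grey → 8 (third significant figure)
Red → ×10^2 multiplier
Red → ±2% tolerance
188 × 100 = 18800 Ω
Largest = 18800 × (1 + 2/100) = 19176 Ω.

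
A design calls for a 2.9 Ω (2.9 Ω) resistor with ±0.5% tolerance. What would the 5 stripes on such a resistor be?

red, white, black, silver, green

2.9 Ω = 290 × 10^-2.
2 → red
9 → white
0 → black
Multiplier 10^-2 → silver.
±0.5% tolerance → green.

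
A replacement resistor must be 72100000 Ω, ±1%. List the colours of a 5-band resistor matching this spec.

72100000 Ω = 721 × 10^5.
7 → violet
2 → red
1 → brown
Multiplier 10^5 → green.
±1% tolerance → brown.

violet, red, brown, green, brown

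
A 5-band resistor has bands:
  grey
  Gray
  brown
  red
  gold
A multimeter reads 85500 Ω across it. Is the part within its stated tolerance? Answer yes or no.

Grey → 8 (first significant figure)
Grey → 8 (second significant figure)
Brown → 1 (third significant figure)
Red → ×10^2 multiplier
Gold → ±5% tolerance
881 × 100 = 88100 Ω
Allowed range: 83695 Ω to 92505 Ω.
85500 Ω lies inside that range.

yes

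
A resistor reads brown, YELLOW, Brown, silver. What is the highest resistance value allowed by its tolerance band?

Brown → 1 (first significant figure)
Yellow → 4 (second significant figure)
Brown → ×10 multiplier
Silver → ±10% tolerance
14 × 10 = 140 Ω
Highest = 140 × (1 + 10/100) = 154 Ω.

154 Ω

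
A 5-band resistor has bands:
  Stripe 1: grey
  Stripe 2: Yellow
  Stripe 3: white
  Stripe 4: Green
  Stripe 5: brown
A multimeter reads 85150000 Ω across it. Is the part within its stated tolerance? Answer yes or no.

yes

Grey → 8 (first significant figure)
Yellow → 4 (second significant figure)
White → 9 (third significant figure)
Green → ×10^5 multiplier
Brown → ±1% tolerance
849 × 100000 = 84900000 Ω
Allowed range: 84051000 Ω to 85749000 Ω.
85150000 Ω lies inside that range.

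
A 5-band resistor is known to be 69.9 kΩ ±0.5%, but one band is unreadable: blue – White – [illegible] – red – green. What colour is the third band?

white

69900 Ω = 699 × 10^2.
The third band gives digit 9 of the significand, and 9 is white.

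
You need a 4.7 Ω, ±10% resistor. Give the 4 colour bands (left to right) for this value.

4.7 Ω = 47 × 10^-1.
4 → yellow
7 → violet
Multiplier 10^-1 → gold.
±10% tolerance → silver.

yellow, violet, gold, silver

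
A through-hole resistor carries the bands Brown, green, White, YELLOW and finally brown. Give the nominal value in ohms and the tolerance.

Brown → 1 (first significant figure)
Green → 5 (second significant figure)
White → 9 (third significant figure)
Yellow → ×10^4 multiplier
Brown → ±1% tolerance
159 × 10000 = 1590000 Ω

1590000 Ω ±1%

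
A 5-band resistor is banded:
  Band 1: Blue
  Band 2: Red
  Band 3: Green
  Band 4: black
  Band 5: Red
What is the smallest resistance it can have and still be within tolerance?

612.5 Ω

Blue → 6 (first significant figure)
Red → 2 (second significant figure)
Green → 5 (third significant figure)
Black → ×1 multiplier
Red → ±2% tolerance
625 × 1 = 625 Ω
Smallest = 625 × (1 − 2/100) = 612.5 Ω.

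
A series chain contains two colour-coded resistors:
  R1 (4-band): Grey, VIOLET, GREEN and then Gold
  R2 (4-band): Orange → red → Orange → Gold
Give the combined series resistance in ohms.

8732000 Ω

R1: grey, violet → 87; green ×10^5 → 8700000 Ω.
R2: orange, red → 32; orange ×10^3 → 32000 Ω.
Series: 8700000 + 32000 = 8732000 Ω.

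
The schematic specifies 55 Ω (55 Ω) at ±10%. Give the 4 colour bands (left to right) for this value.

green, green, black, silver

55 Ω = 55 × 10^0.
5 → green
5 → green
Multiplier 10^0 → black.
±10% tolerance → silver.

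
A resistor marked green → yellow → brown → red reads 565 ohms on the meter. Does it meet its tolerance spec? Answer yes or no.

no

Green → 5 (first significant figure)
Yellow → 4 (second significant figure)
Brown → ×10 multiplier
Red → ±2% tolerance
54 × 10 = 540 Ω
Allowed range: 529.2 Ω to 550.8 Ω.
565 ohms lies outside that range.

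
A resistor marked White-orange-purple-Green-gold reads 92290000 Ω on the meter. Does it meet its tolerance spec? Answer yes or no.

White → 9 (first significant figure)
Orange → 3 (second significant figure)
Violet → 7 (third significant figure)
Green → ×10^5 multiplier
Gold → ±5% tolerance
937 × 100000 = 93700000 Ω
Allowed range: 89015000 Ω to 98385000 Ω.
92290000 Ω lies inside that range.

yes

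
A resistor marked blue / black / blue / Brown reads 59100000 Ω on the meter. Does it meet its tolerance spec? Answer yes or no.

Blue → 6 (first significant figure)
Black → 0 (second significant figure)
Blue → ×10^6 multiplier
Brown → ±1% tolerance
60 × 1000000 = 60000000 Ω
Allowed range: 59400000 Ω to 60600000 Ω.
59100000 Ω lies outside that range.

no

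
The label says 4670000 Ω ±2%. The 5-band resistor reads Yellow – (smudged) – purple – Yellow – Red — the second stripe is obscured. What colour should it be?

blue

4670000 Ω = 467 × 10^4.
The second band gives digit 6 of the significand, and 6 is blue.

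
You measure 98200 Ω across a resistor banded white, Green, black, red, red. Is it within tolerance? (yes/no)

White → 9 (first significant figure)
Green → 5 (second significant figure)
Black → 0 (third significant figure)
Red → ×10^2 multiplier
Red → ±2% tolerance
950 × 100 = 95000 Ω
Allowed range: 93100 Ω to 96900 Ω.
98200 Ω lies outside that range.

no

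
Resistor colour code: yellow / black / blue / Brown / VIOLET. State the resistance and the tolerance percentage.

4060 Ω ±0.1%

Yellow → 4 (first significant figure)
Black → 0 (second significant figure)
Blue → 6 (third significant figure)
Brown → ×10 multiplier
Violet → ±0.1% tolerance
406 × 10 = 4060 Ω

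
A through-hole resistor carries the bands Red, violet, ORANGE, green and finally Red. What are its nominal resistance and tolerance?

27300000 Ω ±2%

Red → 2 (first significant figure)
Violet → 7 (second significant figure)
Orange → 3 (third significant figure)
Green → ×10^5 multiplier
Red → ±2% tolerance
273 × 100000 = 27300000 Ω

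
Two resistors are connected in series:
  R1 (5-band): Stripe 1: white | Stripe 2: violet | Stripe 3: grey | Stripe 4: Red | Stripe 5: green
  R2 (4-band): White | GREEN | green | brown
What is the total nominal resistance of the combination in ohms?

R1: white, violet, grey → 978; red ×10^2 → 97800 Ω.
R2: white, green → 95; green ×10^5 → 9500000 Ω.
Series: 97800 + 9500000 = 9597800 Ω.

9597800 Ω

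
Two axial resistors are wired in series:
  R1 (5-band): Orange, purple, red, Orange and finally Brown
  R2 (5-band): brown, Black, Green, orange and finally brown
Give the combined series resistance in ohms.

R1: orange, violet, red → 372; orange ×10^3 → 372000 Ω.
R2: brown, black, green → 105; orange ×10^3 → 105000 Ω.
Series: 372000 + 105000 = 477000 Ω.

477000 Ω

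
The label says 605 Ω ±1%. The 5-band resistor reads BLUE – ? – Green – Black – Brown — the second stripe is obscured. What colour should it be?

black

605 Ω = 605 × 10^0.
The second band gives digit 0 of the significand, and 0 is black.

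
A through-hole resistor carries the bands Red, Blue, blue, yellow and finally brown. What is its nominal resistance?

Red → 2 (first significant figure)
Blue → 6 (second significant figure)
Blue → 6 (third significant figure)
Yellow → ×10^4 multiplier
266 × 10000 = 2660000 Ω

2660000 Ω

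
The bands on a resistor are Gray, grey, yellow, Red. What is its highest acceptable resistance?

897600 Ω

Grey → 8 (first significant figure)
Grey → 8 (second significant figure)
Yellow → ×10^4 multiplier
Red → ±2% tolerance
88 × 10000 = 880000 Ω
Highest = 880000 × (1 + 2/100) = 897600 Ω.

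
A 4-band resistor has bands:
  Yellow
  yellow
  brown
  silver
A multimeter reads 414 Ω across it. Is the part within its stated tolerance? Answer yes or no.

yes

Yellow → 4 (first significant figure)
Yellow → 4 (second significant figure)
Brown → ×10 multiplier
Silver → ±10% tolerance
44 × 10 = 440 Ω
Allowed range: 396 Ω to 484 Ω.
414 Ω lies inside that range.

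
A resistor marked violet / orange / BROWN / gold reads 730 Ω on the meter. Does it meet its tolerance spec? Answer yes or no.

Violet → 7 (first significant figure)
Orange → 3 (second significant figure)
Brown → ×10 multiplier
Gold → ±5% tolerance
73 × 10 = 730 Ω
Allowed range: 693.5 Ω to 766.5 Ω.
730 Ω lies inside that range.

yes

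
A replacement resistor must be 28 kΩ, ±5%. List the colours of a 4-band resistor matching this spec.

28000 Ω = 28 × 10^3.
2 → red
8 → grey
Multiplier 10^3 → orange.
±5% tolerance → gold.

red, grey, orange, gold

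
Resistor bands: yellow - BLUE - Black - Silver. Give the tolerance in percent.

±10%

The last band, silver, is the tolerance band.
Silver corresponds to ±10%.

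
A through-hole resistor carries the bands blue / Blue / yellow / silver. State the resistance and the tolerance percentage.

Blue → 6 (first significant figure)
Blue → 6 (second significant figure)
Yellow → ×10^4 multiplier
Silver → ±10% tolerance
66 × 10000 = 660000 Ω

660000 Ω ±10%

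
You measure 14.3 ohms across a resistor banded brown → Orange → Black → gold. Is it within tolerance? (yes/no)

no

Brown → 1 (first significant figure)
Orange → 3 (second significant figure)
Black → ×1 multiplier
Gold → ±5% tolerance
13 × 1 = 13 Ω
Allowed range: 12.35 Ω to 13.65 Ω.
14.3 ohms lies outside that range.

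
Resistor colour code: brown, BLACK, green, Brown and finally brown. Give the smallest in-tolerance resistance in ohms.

1039.5 Ω

Brown → 1 (first significant figure)
Black → 0 (second significant figure)
Green → 5 (third significant figure)
Brown → ×10 multiplier
Brown → ±1% tolerance
105 × 10 = 1050 Ω
Smallest = 1050 × (1 − 1/100) = 1039.5 Ω.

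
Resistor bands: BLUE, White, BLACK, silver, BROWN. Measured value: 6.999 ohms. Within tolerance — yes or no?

no

Blue → 6 (first significant figure)
White → 9 (second significant figure)
Black → 0 (third significant figure)
Silver → ×0.01 multiplier
Brown → ±1% tolerance
690 × 0.01 = 6.9 Ω
Allowed range: 6.831 Ω to 6.969 Ω.
6.999 ohms lies outside that range.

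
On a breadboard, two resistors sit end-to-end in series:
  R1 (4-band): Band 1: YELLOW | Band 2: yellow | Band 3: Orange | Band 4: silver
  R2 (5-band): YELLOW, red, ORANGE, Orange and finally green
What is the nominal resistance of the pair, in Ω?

R1: yellow, yellow → 44; orange ×10^3 → 44000 Ω.
R2: yellow, red, orange → 423; orange ×10^3 → 423000 Ω.
Series: 44000 + 423000 = 467000 Ω.

467000 Ω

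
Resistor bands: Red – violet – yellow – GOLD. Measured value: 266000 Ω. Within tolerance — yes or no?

yes

Red → 2 (first significant figure)
Violet → 7 (second significant figure)
Yellow → ×10^4 multiplier
Gold → ±5% tolerance
27 × 10000 = 270000 Ω
Allowed range: 256500 Ω to 283500 Ω.
266000 Ω lies inside that range.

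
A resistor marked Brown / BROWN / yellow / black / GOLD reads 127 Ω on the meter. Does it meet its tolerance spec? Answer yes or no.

Brown → 1 (first significant figure)
Brown → 1 (second significant figure)
Yellow → 4 (third significant figure)
Black → ×1 multiplier
Gold → ±5% tolerance
114 × 1 = 114 Ω
Allowed range: 108.3 Ω to 119.7 Ω.
127 Ω lies outside that range.

no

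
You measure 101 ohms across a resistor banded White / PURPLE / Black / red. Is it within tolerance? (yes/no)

no

White → 9 (first significant figure)
Violet → 7 (second significant figure)
Black → ×1 multiplier
Red → ±2% tolerance
97 × 1 = 97 Ω
Allowed range: 95.06 Ω to 98.94 Ω.
101 ohms lies outside that range.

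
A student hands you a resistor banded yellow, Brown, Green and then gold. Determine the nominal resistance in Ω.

Yellow → 4 (first significant figure)
Brown → 1 (second significant figure)
Green → ×10^5 multiplier
41 × 100000 = 4100000 Ω

4100000 Ω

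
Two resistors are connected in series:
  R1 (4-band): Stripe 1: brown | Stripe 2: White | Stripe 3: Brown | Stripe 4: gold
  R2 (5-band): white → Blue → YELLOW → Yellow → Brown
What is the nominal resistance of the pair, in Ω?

R1: brown, white → 19; brown ×10 → 190 Ω.
R2: white, blue, yellow → 964; yellow ×10^4 → 9640000 Ω.
Series: 190 + 9640000 = 9640190 Ω.

9640190 Ω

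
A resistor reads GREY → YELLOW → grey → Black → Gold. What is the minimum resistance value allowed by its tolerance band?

805.6 Ω

Grey → 8 (first significant figure)
Yellow → 4 (second significant figure)
Grey → 8 (third significant figure)
Black → ×1 multiplier
Gold → ±5% tolerance
848 × 1 = 848 Ω
Minimum = 848 × (1 − 5/100) = 805.6 Ω.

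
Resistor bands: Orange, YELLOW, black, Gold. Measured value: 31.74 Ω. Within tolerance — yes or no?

Orange → 3 (first significant figure)
Yellow → 4 (second significant figure)
Black → ×1 multiplier
Gold → ±5% tolerance
34 × 1 = 34 Ω
Allowed range: 32.3 Ω to 35.7 Ω.
31.74 Ω lies outside that range.

no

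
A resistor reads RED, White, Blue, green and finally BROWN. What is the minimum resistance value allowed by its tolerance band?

Red → 2 (first significant figure)
White → 9 (second significant figure)
Blue → 6 (third significant figure)
Green → ×10^5 multiplier
Brown → ±1% tolerance
296 × 100000 = 29600000 Ω
Minimum = 29600000 × (1 − 1/100) = 29304000 Ω.

29304000 Ω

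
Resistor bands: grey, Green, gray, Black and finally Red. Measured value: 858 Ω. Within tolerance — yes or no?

yes

Grey → 8 (first significant figure)
Green → 5 (second significant figure)
Grey → 8 (third significant figure)
Black → ×1 multiplier
Red → ±2% tolerance
858 × 1 = 858 Ω
Allowed range: 840.84 Ω to 875.16 Ω.
858 Ω lies inside that range.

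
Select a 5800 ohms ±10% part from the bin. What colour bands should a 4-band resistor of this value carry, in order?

5800 Ω = 58 × 10^2.
5 → green
8 → grey
Multiplier 10^2 → red.
±10% tolerance → silver.

green, grey, red, silver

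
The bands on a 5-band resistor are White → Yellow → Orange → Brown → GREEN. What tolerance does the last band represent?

±0.5%

The last band, green, is the tolerance band.
Green corresponds to ±0.5%.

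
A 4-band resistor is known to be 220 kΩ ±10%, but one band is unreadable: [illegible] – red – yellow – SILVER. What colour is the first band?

red

220000 Ω = 22 × 10^4.
The first band gives digit 2 of the significand, and 2 is red.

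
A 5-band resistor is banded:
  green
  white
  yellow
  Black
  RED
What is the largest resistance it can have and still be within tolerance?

Green → 5 (first significant figure)
White → 9 (second significant figure)
Yellow → 4 (third significant figure)
Black → ×1 multiplier
Red → ±2% tolerance
594 × 1 = 594 Ω
Largest = 594 × (1 + 2/100) = 605.88 Ω.

605.88 Ω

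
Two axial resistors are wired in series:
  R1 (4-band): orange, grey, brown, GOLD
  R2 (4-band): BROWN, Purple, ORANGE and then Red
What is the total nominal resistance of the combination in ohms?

R1: orange, grey → 38; brown ×10 → 380 Ω.
R2: brown, violet → 17; orange ×10^3 → 17000 Ω.
Series: 380 + 17000 = 17380 Ω.

17380 Ω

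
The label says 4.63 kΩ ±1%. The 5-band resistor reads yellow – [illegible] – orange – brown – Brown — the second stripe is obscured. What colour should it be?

blue

4630 Ω = 463 × 10^1.
The second band gives digit 6 of the significand, and 6 is blue.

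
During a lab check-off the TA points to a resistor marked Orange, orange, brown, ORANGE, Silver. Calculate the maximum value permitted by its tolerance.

Orange → 3 (first significant figure)
Orange → 3 (second significant figure)
Brown → 1 (third significant figure)
Orange → ×10^3 multiplier
Silver → ±10% tolerance
331 × 1000 = 331000 Ω
Maximum = 331000 × (1 + 10/100) = 364100 Ω.

364100 Ω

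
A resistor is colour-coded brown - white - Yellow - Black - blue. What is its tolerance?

±0.25%

The last band, blue, is the tolerance band.
Blue corresponds to ±0.25%.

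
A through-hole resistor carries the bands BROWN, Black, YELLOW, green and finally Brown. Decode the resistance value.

10400000 Ω

Brown → 1 (first significant figure)
Black → 0 (second significant figure)
Yellow → 4 (third significant figure)
Green → ×10^5 multiplier
104 × 100000 = 10400000 Ω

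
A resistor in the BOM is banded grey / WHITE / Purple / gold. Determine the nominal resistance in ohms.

890000000 Ω

Grey → 8 (first significant figure)
White → 9 (second significant figure)
Violet → ×10^7 multiplier
89 × 10000000 = 890000000 Ω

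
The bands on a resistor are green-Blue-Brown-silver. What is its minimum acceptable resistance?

Green → 5 (first significant figure)
Blue → 6 (second significant figure)
Brown → ×10 multiplier
Silver → ±10% tolerance
56 × 10 = 560 Ω
Minimum = 560 × (1 − 10/100) = 504 Ω.

504 Ω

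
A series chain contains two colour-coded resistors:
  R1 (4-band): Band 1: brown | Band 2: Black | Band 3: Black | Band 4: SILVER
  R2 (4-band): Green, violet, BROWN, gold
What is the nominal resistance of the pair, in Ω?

R1: brown, black → 10; black ×1 → 10 Ω.
R2: green, violet → 57; brown ×10 → 570 Ω.
Series: 10 + 570 = 580 Ω.

580 Ω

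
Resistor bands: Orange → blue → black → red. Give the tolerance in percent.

±2%

The last band, red, is the tolerance band.
Red corresponds to ±2%.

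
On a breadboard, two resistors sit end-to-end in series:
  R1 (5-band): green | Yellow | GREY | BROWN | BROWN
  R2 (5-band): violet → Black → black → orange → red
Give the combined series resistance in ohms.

R1: green, yellow, grey → 548; brown ×10 → 5480 Ω.
R2: violet, black, black → 700; orange ×10^3 → 700000 Ω.
Series: 5480 + 700000 = 705480 Ω.

705480 Ω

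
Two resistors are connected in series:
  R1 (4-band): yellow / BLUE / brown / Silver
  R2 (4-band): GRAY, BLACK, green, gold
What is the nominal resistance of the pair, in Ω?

R1: yellow, blue → 46; brown ×10 → 460 Ω.
R2: grey, black → 80; green ×10^5 → 8000000 Ω.
Series: 460 + 8000000 = 8000460 Ω.

8000460 Ω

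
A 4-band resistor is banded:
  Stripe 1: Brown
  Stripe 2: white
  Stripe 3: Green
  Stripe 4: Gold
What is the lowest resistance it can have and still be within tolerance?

Brown → 1 (first significant figure)
White → 9 (second significant figure)
Green → ×10^5 multiplier
Gold → ±5% tolerance
19 × 100000 = 1900000 Ω
Lowest = 1900000 × (1 − 5/100) = 1805000 Ω.

1805000 Ω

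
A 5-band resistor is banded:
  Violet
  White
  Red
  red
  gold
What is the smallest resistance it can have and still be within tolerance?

Violet → 7 (first significant figure)
White → 9 (second significant figure)
Red → 2 (third significant figure)
Red → ×10^2 multiplier
Gold → ±5% tolerance
792 × 100 = 79200 Ω
Smallest = 79200 × (1 − 5/100) = 75240 Ω.

75240 Ω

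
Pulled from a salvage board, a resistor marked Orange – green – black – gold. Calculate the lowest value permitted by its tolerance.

33.25 Ω

Orange → 3 (first significant figure)
Green → 5 (second significant figure)
Black → ×1 multiplier
Gold → ±5% tolerance
35 × 1 = 35 Ω
Lowest = 35 × (1 − 5/100) = 33.25 Ω.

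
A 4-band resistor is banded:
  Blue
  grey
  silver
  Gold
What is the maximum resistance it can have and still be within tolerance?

Blue → 6 (first significant figure)
Grey → 8 (second significant figure)
Silver → ×0.01 multiplier
Gold → ±5% tolerance
68 × 0.01 = 0.68 Ω
Maximum = 0.68 × (1 + 5/100) = 0.714 Ω.

0.714 Ω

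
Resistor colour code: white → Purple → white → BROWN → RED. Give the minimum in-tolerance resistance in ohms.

White → 9 (first significant figure)
Violet → 7 (second significant figure)
White → 9 (third significant figure)
Brown → ×10 multiplier
Red → ±2% tolerance
979 × 10 = 9790 Ω
Minimum = 9790 × (1 − 2/100) = 9594.2 Ω.

9594.2 Ω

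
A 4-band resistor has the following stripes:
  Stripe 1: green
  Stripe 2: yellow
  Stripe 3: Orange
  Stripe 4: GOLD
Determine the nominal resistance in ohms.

Green → 5 (first significant figure)
Yellow → 4 (second significant figure)
Orange → ×10^3 multiplier
54 × 1000 = 54000 Ω

54000 Ω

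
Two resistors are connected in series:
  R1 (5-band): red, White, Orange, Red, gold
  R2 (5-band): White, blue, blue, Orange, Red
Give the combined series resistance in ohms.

995300 Ω

R1: red, white, orange → 293; red ×10^2 → 29300 Ω.
R2: white, blue, blue → 966; orange ×10^3 → 966000 Ω.
Series: 29300 + 966000 = 995300 Ω.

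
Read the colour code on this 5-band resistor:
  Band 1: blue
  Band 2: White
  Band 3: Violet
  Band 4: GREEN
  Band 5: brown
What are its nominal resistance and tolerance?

Blue → 6 (first significant figure)
White → 9 (second significant figure)
Violet → 7 (third significant figure)
Green → ×10^5 multiplier
Brown → ±1% tolerance
697 × 100000 = 69700000 Ω

69700000 Ω ±1%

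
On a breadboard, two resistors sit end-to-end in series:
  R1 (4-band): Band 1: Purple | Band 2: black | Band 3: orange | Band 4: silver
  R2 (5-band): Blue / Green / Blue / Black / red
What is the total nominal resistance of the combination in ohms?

70656 Ω

R1: violet, black → 70; orange ×10^3 → 70000 Ω.
R2: blue, green, blue → 656; black ×1 → 656 Ω.
Series: 70000 + 656 = 70656 Ω.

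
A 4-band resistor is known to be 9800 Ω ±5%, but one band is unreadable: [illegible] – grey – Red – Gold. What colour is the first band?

white

9800 Ω = 98 × 10^2.
The first band gives digit 9 of the significand, and 9 is white.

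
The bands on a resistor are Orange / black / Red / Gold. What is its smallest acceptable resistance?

2850 Ω

Orange → 3 (first significant figure)
Black → 0 (second significant figure)
Red → ×10^2 multiplier
Gold → ±5% tolerance
30 × 100 = 3000 Ω
Smallest = 3000 × (1 − 5/100) = 2850 Ω.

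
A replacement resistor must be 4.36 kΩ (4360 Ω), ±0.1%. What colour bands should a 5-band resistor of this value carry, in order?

yellow, orange, blue, brown, violet

4360 Ω = 436 × 10^1.
4 → yellow
3 → orange
6 → blue
Multiplier 10^1 → brown.
±0.1% tolerance → violet.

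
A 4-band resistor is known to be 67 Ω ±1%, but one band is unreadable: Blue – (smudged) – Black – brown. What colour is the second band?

67 Ω = 67 × 10^0.
The second band gives digit 7 of the significand, and 7 is violet.

violet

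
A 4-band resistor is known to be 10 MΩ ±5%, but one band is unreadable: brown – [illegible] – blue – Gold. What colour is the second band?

black

10000000 Ω = 10 × 10^6.
The second band gives digit 0 of the significand, and 0 is black.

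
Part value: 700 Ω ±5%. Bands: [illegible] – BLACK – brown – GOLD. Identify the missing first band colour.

violet

700 Ω = 70 × 10^1.
The first band gives digit 7 of the significand, and 7 is violet.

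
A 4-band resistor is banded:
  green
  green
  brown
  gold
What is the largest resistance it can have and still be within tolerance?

577.5 Ω

Green → 5 (first significant figure)
Green → 5 (second significant figure)
Brown → ×10 multiplier
Gold → ±5% tolerance
55 × 10 = 550 Ω
Largest = 550 × (1 + 5/100) = 577.5 Ω.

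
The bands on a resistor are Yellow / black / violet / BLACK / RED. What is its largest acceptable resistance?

415.14 Ω

Yellow → 4 (first significant figure)
Black → 0 (second significant figure)
Violet → 7 (third significant figure)
Black → ×1 multiplier
Red → ±2% tolerance
407 × 1 = 407 Ω
Largest = 407 × (1 + 2/100) = 415.14 Ω.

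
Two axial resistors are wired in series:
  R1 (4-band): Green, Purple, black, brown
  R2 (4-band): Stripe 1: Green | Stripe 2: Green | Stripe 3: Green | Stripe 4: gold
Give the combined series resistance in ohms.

R1: green, violet → 57; black ×1 → 57 Ω.
R2: green, green → 55; green ×10^5 → 5500000 Ω.
Series: 57 + 5500000 = 5500057 Ω.

5500057 Ω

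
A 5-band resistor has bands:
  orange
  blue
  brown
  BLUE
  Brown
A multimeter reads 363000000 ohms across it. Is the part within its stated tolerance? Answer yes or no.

yes

Orange → 3 (first significant figure)
Blue → 6 (second significant figure)
Brown → 1 (third significant figure)
Blue → ×10^6 multiplier
Brown → ±1% tolerance
361 × 1000000 = 361000000 Ω
Allowed range: 357390000 Ω to 364610000 Ω.
363000000 ohms lies inside that range.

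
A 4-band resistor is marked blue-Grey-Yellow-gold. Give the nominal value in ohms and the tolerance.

Blue → 6 (first significant figure)
Grey → 8 (second significant figure)
Yellow → ×10^4 multiplier
Gold → ±5% tolerance
68 × 10000 = 680000 Ω

680000 Ω ±5%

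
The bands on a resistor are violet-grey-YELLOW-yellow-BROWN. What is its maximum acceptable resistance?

7918400 Ω

Violet → 7 (first significant figure)
Grey → 8 (second significant figure)
Yellow → 4 (third significant figure)
Yellow → ×10^4 multiplier
Brown → ±1% tolerance
784 × 10000 = 7840000 Ω
Maximum = 7840000 × (1 + 1/100) = 7918400 Ω.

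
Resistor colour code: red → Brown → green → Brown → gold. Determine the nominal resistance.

Red → 2 (first significant figure)
Brown → 1 (second significant figure)
Green → 5 (third significant figure)
Brown → ×10 multiplier
215 × 10 = 2150 Ω

2150 Ω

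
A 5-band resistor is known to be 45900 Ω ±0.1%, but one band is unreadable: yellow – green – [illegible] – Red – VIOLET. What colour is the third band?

45900 Ω = 459 × 10^2.
The third band gives digit 9 of the significand, and 9 is white.

white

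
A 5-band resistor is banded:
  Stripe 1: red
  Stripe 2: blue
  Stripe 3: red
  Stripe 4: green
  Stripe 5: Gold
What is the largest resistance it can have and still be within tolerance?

27510000 Ω

Red → 2 (first significant figure)
Blue → 6 (second significant figure)
Red → 2 (third significant figure)
Green → ×10^5 multiplier
Gold → ±5% tolerance
262 × 100000 = 26200000 Ω
Largest = 26200000 × (1 + 5/100) = 27510000 Ω.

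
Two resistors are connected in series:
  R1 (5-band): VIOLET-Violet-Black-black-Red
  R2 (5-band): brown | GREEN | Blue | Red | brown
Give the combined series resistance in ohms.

R1: violet, violet, black → 770; black ×1 → 770 Ω.
R2: brown, green, blue → 156; red ×10^2 → 15600 Ω.
Series: 770 + 15600 = 16370 Ω.

16370 Ω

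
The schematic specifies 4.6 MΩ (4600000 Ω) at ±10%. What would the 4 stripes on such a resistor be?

yellow, blue, green, silver

4600000 Ω = 46 × 10^5.
4 → yellow
6 → blue
Multiplier 10^5 → green.
±10% tolerance → silver.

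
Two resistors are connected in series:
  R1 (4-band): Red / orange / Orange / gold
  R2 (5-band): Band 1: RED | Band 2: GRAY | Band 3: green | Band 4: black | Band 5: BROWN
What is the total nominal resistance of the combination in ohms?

R1: red, orange → 23; orange ×10^3 → 23000 Ω.
R2: red, grey, green → 285; black ×1 → 285 Ω.
Series: 23000 + 285 = 23285 Ω.

23285 Ω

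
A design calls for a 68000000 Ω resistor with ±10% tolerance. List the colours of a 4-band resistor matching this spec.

blue, grey, blue, silver

68000000 Ω = 68 × 10^6.
6 → blue
8 → grey
Multiplier 10^6 → blue.
±10% tolerance → silver.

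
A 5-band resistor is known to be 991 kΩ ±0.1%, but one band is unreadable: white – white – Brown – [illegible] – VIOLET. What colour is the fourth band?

orange

991000 Ω = 991 × 10^3.
The fourth band is the multiplier, 10^3, which is orange.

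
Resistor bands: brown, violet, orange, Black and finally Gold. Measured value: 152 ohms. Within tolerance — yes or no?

Brown → 1 (first significant figure)
Violet → 7 (second significant figure)
Orange → 3 (third significant figure)
Black → ×1 multiplier
Gold → ±5% tolerance
173 × 1 = 173 Ω
Allowed range: 164.35 Ω to 181.65 Ω.
152 ohms lies outside that range.

no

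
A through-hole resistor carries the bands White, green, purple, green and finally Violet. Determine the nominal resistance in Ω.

White → 9 (first significant figure)
Green → 5 (second significant figure)
Violet → 7 (third significant figure)
Green → ×10^5 multiplier
957 × 100000 = 95700000 Ω

95700000 Ω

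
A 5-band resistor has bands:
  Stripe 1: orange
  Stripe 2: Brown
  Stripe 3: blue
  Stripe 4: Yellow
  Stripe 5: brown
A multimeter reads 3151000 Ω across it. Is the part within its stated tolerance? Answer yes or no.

Orange → 3 (first significant figure)
Brown → 1 (second significant figure)
Blue → 6 (third significant figure)
Yellow → ×10^4 multiplier
Brown → ±1% tolerance
316 × 10000 = 3160000 Ω
Allowed range: 3128400 Ω to 3191600 Ω.
3151000 Ω lies inside that range.

yes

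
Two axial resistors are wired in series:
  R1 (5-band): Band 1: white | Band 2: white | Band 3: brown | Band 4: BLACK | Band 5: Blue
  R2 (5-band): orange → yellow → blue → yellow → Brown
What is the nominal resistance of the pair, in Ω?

R1: white, white, brown → 991; black ×1 → 991 Ω.
R2: orange, yellow, blue → 346; yellow ×10^4 → 3460000 Ω.
Series: 991 + 3460000 = 3460991 Ω.

3460991 Ω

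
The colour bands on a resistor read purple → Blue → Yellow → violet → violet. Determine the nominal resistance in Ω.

Violet → 7 (first significant figure)
Blue → 6 (second significant figure)
Yellow → 4 (third significant figure)
Violet → ×10^7 multiplier
764 × 10000000 = 7640000000 Ω

7640000000 Ω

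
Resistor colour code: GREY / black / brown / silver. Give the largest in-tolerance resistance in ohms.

880 Ω

Grey → 8 (first significant figure)
Black → 0 (second significant figure)
Brown → ×10 multiplier
Silver → ±10% tolerance
80 × 10 = 800 Ω
Largest = 800 × (1 + 10/100) = 880 Ω.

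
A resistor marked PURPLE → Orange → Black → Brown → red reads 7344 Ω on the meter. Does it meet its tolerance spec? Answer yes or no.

Violet → 7 (first significant figure)
Orange → 3 (second significant figure)
Black → 0 (third significant figure)
Brown → ×10 multiplier
Red → ±2% tolerance
730 × 10 = 7300 Ω
Allowed range: 7154 Ω to 7446 Ω.
7344 Ω lies inside that range.

yes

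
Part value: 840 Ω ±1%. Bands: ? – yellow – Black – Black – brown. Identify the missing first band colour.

840 Ω = 840 × 10^0.
The first band gives digit 8 of the significand, and 8 is grey.

grey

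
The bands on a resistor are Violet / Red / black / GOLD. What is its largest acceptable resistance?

Violet → 7 (first significant figure)
Red → 2 (second significant figure)
Black → ×1 multiplier
Gold → ±5% tolerance
72 × 1 = 72 Ω
Largest = 72 × (1 + 5/100) = 75.6 Ω.

75.6 Ω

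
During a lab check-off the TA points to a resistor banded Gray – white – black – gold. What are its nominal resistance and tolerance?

Grey → 8 (first significant figure)
White → 9 (second significant figure)
Black → ×1 multiplier
Gold → ±5% tolerance
89 × 1 = 89 Ω

89 Ω ±5%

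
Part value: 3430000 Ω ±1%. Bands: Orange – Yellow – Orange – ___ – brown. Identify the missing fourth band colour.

yellow

3430000 Ω = 343 × 10^4.
The fourth band is the multiplier, 10^4, which is yellow.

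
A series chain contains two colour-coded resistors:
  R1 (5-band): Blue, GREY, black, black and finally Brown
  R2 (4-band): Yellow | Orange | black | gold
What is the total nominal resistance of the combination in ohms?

R1: blue, grey, black → 680; black ×1 → 680 Ω.
R2: yellow, orange → 43; black ×1 → 43 Ω.
Series: 680 + 43 = 723 Ω.

723 Ω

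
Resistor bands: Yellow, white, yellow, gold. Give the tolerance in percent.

The last band, gold, is the tolerance band.
Gold corresponds to ±5%.

±5%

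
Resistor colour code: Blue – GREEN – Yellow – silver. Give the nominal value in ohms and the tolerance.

650000 Ω ±10%

Blue → 6 (first significant figure)
Green → 5 (second significant figure)
Yellow → ×10^4 multiplier
Silver → ±10% tolerance
65 × 10000 = 650000 Ω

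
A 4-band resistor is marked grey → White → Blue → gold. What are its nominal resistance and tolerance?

Grey → 8 (first significant figure)
White → 9 (second significant figure)
Blue → ×10^6 multiplier
Gold → ±5% tolerance
89 × 1000000 = 89000000 Ω

89000000 Ω ±5%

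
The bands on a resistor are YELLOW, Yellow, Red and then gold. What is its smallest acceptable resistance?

Yellow → 4 (first significant figure)
Yellow → 4 (second significant figure)
Red → ×10^2 multiplier
Gold → ±5% tolerance
44 × 100 = 4400 Ω
Smallest = 4400 × (1 − 5/100) = 4180 Ω.

4180 Ω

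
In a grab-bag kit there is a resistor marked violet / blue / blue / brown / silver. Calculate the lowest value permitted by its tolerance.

6894 Ω

Violet → 7 (first significant figure)
Blue → 6 (second significant figure)
Blue → 6 (third significant figure)
Brown → ×10 multiplier
Silver → ±10% tolerance
766 × 10 = 7660 Ω
Lowest = 7660 × (1 − 10/100) = 6894 Ω.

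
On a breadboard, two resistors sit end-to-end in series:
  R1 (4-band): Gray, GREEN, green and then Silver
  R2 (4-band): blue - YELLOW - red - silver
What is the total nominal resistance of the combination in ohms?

R1: grey, green → 85; green ×10^5 → 8500000 Ω.
R2: blue, yellow → 64; red ×10^2 → 6400 Ω.
Series: 8500000 + 6400 = 8506400 Ω.

8506400 Ω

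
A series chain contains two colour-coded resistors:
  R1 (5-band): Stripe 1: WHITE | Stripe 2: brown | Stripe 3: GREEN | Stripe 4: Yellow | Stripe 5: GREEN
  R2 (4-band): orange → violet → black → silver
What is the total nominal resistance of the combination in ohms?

9150037 Ω

R1: white, brown, green → 915; yellow ×10^4 → 9150000 Ω.
R2: orange, violet → 37; black ×1 → 37 Ω.
Series: 9150000 + 37 = 9150037 Ω.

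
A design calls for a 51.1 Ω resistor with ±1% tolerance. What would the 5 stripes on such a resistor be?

green, brown, brown, gold, brown

51.1 Ω = 511 × 10^-1.
5 → green
1 → brown
1 → brown
Multiplier 10^-1 → gold.
±1% tolerance → brown.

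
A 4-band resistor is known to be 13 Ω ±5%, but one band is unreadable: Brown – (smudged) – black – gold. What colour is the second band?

13 Ω = 13 × 10^0.
The second band gives digit 3 of the significand, and 3 is orange.

orange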